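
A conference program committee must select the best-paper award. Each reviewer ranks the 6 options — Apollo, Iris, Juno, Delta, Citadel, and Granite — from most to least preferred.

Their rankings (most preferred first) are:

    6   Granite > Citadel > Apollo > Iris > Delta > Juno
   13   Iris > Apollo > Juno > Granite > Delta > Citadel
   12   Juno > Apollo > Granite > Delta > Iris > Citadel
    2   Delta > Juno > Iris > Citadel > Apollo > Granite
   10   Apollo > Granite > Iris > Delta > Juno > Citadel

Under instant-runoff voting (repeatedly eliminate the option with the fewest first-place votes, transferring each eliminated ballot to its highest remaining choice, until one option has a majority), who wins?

Round 1: Iris 13, Juno 12, Apollo 10, Granite 6, Delta 2, Citadel 0. Citadel has the fewest and is eliminated.
Round 2: Iris 13, Juno 12, Apollo 10, Granite 6, Delta 2. Delta has the fewest and is eliminated.
Round 3: Juno 14, Iris 13, Apollo 10, Granite 6. Granite has the fewest and is eliminated.
Round 4: Apollo 16, Juno 14, Iris 13. Iris has the fewest and is eliminated.
Round 5: Apollo 29, Juno 14. Apollo has a majority.

Apollo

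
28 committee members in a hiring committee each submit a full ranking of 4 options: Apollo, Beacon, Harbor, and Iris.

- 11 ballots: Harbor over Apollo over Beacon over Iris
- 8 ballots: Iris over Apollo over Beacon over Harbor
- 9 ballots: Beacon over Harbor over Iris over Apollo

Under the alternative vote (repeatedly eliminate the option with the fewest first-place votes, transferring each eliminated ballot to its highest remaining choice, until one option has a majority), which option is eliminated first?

Apollo

Round 1: Harbor 11, Beacon 9, Iris 8, Apollo 0. Apollo has the fewest and is eliminated.
Round 2: Harbor 11, Beacon 9, Iris 8. Iris has the fewest and is eliminated.
Round 3: Beacon 17, Harbor 11. Beacon has a majority.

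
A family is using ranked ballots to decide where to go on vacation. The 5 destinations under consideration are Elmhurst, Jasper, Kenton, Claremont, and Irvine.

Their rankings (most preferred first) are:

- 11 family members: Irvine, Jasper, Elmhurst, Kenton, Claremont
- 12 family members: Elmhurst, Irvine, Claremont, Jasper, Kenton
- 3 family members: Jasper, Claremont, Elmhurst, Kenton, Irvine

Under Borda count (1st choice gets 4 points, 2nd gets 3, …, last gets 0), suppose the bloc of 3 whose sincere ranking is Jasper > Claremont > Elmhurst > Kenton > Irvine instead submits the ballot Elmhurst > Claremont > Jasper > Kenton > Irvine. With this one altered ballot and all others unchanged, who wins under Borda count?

Borda totals with the altered ballot: Elmhurst 82, Jasper 51, Kenton 14, Claremont 33, Irvine 80.
The switch changes the winner from Irvine to Elmhurst.

Elmhurst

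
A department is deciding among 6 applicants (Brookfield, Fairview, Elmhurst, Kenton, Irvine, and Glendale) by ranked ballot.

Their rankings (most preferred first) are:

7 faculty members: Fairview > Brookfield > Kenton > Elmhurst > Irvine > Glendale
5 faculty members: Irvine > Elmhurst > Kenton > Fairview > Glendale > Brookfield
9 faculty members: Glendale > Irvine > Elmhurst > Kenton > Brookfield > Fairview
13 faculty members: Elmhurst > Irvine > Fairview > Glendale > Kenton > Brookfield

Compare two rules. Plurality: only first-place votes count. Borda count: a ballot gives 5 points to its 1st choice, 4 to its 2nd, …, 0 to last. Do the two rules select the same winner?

Yes

Plurality first-place counts: Brookfield 0, Fairview 7, Elmhurst 13, Kenton 0, Irvine 5, Glendale 9 → Elmhurst.
Borda totals: Brookfield 37, Fairview 84, Elmhurst 126, Kenton 67, Irvine 120, Glendale 76 → Elmhurst.
The two rules agree on Elmhurst.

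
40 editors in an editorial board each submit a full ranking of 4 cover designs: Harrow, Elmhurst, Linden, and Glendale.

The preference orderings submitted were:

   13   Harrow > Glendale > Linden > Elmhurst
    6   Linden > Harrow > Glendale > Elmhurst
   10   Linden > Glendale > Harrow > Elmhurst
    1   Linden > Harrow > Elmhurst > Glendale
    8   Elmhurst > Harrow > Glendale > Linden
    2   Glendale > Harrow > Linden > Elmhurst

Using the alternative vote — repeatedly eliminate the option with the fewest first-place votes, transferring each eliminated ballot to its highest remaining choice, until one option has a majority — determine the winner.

Round 1: Linden 17, Harrow 13, Elmhurst 8, Glendale 2. Glendale has the fewest and is eliminated.
Round 2: Linden 17, Harrow 15, Elmhurst 8. Elmhurst has the fewest and is eliminated.
Round 3: Harrow 23, Linden 17. Harrow has a majority.

Harrow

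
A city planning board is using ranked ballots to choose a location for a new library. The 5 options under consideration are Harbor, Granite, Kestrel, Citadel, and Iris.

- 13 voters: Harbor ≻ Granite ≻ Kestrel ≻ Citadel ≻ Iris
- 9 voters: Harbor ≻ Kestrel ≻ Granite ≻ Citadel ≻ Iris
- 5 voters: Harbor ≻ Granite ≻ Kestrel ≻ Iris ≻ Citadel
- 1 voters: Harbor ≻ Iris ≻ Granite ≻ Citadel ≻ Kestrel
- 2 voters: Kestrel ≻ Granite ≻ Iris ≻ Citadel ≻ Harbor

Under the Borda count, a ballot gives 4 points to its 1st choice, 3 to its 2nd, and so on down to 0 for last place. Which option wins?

Harbor

Borda scores:
  Harbor: 13·4 + 9·4 + 5·4 + 4 + 2·0 = 112
  Granite: 13·3 + 9·2 + 5·3 + 2 + 2·3 = 80
  Kestrel: 13·2 + 9·3 + 5·2 + 0 + 2·4 = 71
  Citadel: 13·1 + 9·1 + 5·0 + 1 + 2·1 = 25
  Iris: 13·0 + 9·0 + 5·1 + 3 + 2·2 = 12
Harbor has the highest total.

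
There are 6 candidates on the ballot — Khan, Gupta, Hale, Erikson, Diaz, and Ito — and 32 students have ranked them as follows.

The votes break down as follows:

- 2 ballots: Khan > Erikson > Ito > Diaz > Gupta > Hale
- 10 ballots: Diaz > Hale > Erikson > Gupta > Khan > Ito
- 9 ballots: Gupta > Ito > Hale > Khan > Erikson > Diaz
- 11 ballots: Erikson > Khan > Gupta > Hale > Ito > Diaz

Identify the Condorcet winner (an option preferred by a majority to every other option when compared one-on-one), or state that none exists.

Head-to-head results (32 voters total):
Khan vs Gupta: Gupta wins 19–13.
Khan vs Hale: Hale wins 19–13.
Khan vs Erikson: Erikson wins 21–11.
Khan vs Diaz: Khan wins 22–10.
Khan vs Ito: Khan wins 23–9.
Gupta vs Hale: Gupta wins 22–10.
Gupta vs Erikson: Erikson wins 23–9.
Gupta vs Diaz: Gupta wins 20–12.
Gupta vs Ito: Gupta wins 30–2.
Hale vs Erikson: Hale wins 19–13.
Hale vs Diaz: Hale wins 20–12.
Hale vs Ito: Hale wins 21–11.
Erikson vs Diaz: Erikson wins 22–10.
Erikson vs Ito: Erikson wins 23–9.
Diaz vs Ito: Ito wins 22–10.
No candidate beats all others: Gupta beats Hale beats Erikson beats Gupta, a majority cycle.

No Condorcet winner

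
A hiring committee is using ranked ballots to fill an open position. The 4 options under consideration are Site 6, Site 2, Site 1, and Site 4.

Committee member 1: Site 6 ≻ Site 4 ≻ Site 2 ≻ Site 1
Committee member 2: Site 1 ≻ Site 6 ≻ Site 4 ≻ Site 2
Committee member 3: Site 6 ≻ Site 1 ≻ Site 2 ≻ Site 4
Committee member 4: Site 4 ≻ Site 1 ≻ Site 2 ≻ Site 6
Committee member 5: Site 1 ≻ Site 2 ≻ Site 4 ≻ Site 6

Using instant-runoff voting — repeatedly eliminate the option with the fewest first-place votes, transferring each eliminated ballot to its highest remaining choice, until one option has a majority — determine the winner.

Round 1: Site 6 2, Site 1 2, Site 4 1, Site 2 0. Site 2 has the fewest and is eliminated.
Round 2: Site 6 2, Site 1 2, Site 4 1. Site 4 has the fewest and is eliminated.
Round 3: Site 1 3, Site 6 2. Site 1 has a majority.

Site 1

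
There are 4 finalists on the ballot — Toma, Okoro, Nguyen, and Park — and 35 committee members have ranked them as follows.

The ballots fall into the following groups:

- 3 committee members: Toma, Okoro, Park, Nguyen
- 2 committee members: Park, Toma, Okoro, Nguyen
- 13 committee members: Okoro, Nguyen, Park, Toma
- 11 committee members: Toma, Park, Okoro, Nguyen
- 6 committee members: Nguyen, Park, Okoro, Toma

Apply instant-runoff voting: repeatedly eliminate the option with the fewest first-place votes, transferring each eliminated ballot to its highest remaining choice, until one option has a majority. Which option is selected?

Okoro

Round 1: Toma 14, Okoro 13, Nguyen 6, Park 2. Park has the fewest and is eliminated.
Round 2: Toma 16, Okoro 13, Nguyen 6. Nguyen has the fewest and is eliminated.
Round 3: Okoro 19, Toma 16. Okoro has a majority.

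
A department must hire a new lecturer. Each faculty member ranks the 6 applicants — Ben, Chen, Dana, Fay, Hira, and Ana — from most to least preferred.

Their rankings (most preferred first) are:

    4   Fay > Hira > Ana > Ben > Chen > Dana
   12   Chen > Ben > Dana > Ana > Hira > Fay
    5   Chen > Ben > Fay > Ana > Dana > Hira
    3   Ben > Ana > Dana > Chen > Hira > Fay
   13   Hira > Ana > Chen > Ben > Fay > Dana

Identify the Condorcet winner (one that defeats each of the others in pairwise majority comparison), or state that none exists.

Head-to-head results (37 voters total):
Ben vs Chen: Chen wins 30–7.
Ben vs Dana: Ben wins 37–0.
Ben vs Fay: Ben wins 33–4.
Ben vs Hira: Ben wins 20–17.
Ben vs Ana: Ben wins 20–17.
Chen vs Dana: Chen wins 34–3.
Chen vs Fay: Chen wins 33–4.
Chen vs Hira: Chen wins 20–17.
Chen vs Ana: Ana wins 20–17.
Dana vs Fay: Fay wins 22–15.
Dana vs Hira: Dana wins 20–17.
Dana vs Ana: Ana wins 25–12.
Fay vs Hira: Hira wins 28–9.
Fay vs Ana: Ana wins 28–9.
Hira vs Ana: Ana wins 20–17.
No candidate beats all others: Ben beats Ana beats Chen beats Ben, a majority cycle.

No Condorcet winner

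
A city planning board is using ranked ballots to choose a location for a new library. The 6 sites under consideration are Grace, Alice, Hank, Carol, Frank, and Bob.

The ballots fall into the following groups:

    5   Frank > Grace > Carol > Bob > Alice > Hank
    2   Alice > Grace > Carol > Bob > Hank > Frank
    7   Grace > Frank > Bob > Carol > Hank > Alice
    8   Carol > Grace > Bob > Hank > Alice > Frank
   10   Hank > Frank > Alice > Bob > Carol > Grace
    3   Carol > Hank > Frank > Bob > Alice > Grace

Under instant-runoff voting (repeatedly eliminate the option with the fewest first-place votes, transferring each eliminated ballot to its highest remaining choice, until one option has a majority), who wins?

Round 1: Carol 11, Hank 10, Grace 7, Frank 5, Alice 2, Bob 0. Bob has the fewest and is eliminated.
Round 2: Carol 11, Hank 10, Grace 7, Frank 5, Alice 2. Alice has the fewest and is eliminated.
Round 3: Carol 11, Hank 10, Grace 9, Frank 5. Frank has the fewest and is eliminated.
Round 4: Grace 14, Carol 11, Hank 10. Hank has the fewest and is eliminated.
Round 5: Carol 21, Grace 14. Carol has a majority.

Carol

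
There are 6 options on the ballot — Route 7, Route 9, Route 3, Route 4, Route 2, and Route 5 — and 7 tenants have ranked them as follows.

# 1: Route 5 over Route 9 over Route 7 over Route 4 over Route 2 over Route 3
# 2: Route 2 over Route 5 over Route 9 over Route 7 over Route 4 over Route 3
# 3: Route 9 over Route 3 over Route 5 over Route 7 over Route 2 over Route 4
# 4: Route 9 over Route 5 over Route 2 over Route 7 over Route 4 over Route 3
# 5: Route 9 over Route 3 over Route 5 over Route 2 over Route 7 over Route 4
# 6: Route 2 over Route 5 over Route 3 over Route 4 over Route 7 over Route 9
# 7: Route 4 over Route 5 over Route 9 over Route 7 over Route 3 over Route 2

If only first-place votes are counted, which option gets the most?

Route 9

First-place vote totals:
  Route 7: 0
  Route 9: 3
  Route 3: 0
  Route 4: 1
  Route 2: 2
  Route 5: 1
Route 9 has the most first-place votes.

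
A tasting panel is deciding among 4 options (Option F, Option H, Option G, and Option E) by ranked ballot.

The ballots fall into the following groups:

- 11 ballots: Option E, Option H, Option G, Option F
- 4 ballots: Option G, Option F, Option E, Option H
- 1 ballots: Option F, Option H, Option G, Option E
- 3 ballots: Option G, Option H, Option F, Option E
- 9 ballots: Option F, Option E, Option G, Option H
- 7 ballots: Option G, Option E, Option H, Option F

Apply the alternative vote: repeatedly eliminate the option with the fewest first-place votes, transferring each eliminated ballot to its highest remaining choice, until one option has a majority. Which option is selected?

Option E

Round 1: Option G 14, Option E 11, Option F 10, Option H 0. Option H has the fewest and is eliminated.
Round 2: Option G 14, Option E 11, Option F 10. Option F has the fewest and is eliminated.
Round 3: Option E 20, Option G 15. Option E has a majority.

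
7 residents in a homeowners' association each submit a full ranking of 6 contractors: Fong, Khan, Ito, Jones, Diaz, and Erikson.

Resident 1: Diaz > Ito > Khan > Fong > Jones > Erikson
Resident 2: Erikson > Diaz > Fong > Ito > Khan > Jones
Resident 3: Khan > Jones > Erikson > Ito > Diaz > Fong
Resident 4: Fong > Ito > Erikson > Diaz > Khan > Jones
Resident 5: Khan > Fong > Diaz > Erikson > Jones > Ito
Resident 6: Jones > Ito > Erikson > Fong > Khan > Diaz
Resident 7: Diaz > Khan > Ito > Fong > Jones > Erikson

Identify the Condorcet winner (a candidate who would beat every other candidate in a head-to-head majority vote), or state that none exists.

There is no Condorcet winner

Head-to-head results (7 voters total):
Fong vs Khan: Khan wins 4–3.
Fong vs Ito: Ito wins 4–3.
Fong vs Jones: Fong wins 5–2.
Fong vs Diaz: Diaz wins 4–3.
Fong vs Erikson: Fong wins 4–3.
Khan vs Ito: Ito wins 4–3.
Khan vs Jones: Khan wins 6–1.
Khan vs Diaz: Diaz wins 4–3.
Khan vs Erikson: Khan wins 4–3.
Ito vs Jones: Ito wins 4–3.
Ito vs Diaz: Diaz wins 4–3.
Ito vs Erikson: Ito wins 4–3.
Jones vs Diaz: Diaz wins 5–2.
Jones vs Erikson: Jones wins 4–3.
Diaz vs Erikson: Erikson wins 4–3.
No candidate beats all others: Fong beats Erikson beats Diaz beats Fong, a majority cycle.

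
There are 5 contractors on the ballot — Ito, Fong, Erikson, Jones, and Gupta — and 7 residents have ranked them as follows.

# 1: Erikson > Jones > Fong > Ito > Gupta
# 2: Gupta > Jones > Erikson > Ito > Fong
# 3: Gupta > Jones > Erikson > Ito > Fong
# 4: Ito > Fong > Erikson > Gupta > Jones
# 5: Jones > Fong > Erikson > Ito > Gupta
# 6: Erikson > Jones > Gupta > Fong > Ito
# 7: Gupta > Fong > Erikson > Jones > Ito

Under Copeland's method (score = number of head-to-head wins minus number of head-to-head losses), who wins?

Erikson

Pairwise results:
  Ito vs Fong: Fong wins 4–3.
  Ito vs Erikson: Erikson wins 6–1.
  Ito vs Jones: Jones wins 6–1.
  Ito vs Gupta: Gupta wins 4–3.
  Fong vs Erikson: Erikson wins 4–3.
  Fong vs Jones: Jones wins 5–2.
  Fong vs Gupta: Gupta wins 4–3.
  Erikson vs Jones: Erikson wins 4–3.
  Erikson vs Gupta: Erikson wins 4–3.
  Jones vs Gupta: Gupta wins 4–3.
Copeland scores (wins − losses):
  Ito: 0 − 4 = -4
  Fong: 1 − 3 = -2
  Erikson: 4 − 0 = 4
  Jones: 2 − 2 = 0
  Gupta: 3 − 1 = 2
Erikson has the best Copeland score.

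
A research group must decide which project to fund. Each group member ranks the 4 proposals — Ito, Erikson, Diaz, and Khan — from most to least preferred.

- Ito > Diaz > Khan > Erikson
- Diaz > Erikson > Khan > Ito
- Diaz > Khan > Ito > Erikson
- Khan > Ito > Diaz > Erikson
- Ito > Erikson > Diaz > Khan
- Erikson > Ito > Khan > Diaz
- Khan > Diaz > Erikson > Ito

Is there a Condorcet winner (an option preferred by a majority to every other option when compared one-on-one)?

No

Head-to-head results (7 voters total):
Ito vs Erikson: Ito wins 4–3.
Ito vs Diaz: Ito wins 4–3.
Ito vs Khan: Khan wins 4–3.
Erikson vs Diaz: Diaz wins 5–2.
Erikson vs Khan: Khan wins 4–3.
Diaz vs Khan: Diaz wins 4–3.
No candidate beats all others: Ito beats Diaz beats Khan beats Ito, a majority cycle.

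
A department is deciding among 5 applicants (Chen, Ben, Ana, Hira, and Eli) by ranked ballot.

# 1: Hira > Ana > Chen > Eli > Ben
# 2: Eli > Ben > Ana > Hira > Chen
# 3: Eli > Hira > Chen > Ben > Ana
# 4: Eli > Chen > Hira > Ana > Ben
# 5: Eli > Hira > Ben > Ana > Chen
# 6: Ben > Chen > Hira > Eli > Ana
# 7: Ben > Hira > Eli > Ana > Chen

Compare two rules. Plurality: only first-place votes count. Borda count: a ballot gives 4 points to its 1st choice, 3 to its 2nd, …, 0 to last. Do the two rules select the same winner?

Yes

Plurality first-place counts: Chen 0, Ben 2, Ana 0, Hira 1, Eli 4 → Eli.
Borda totals: Chen 10, Ben 14, Ana 8, Hira 18, Eli 20 → Eli.
The two rules agree on Eli.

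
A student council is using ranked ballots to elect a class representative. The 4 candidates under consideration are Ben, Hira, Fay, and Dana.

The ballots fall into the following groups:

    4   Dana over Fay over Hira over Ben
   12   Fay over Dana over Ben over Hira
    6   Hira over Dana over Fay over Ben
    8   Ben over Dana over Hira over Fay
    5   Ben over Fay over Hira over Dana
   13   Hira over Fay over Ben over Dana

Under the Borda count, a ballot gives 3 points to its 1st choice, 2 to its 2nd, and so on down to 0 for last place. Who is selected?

Borda scores:
  Ben: 4·0 + 12·1 + 6·0 + 8·3 + 5·3 + 13·1 = 64
  Hira: 4·1 + 12·0 + 6·3 + 8·1 + 5·1 + 13·3 = 74
  Fay: 4·2 + 12·3 + 6·1 + 8·0 + 5·2 + 13·2 = 86
  Dana: 4·3 + 12·2 + 6·2 + 8·2 + 5·0 + 13·0 = 64
Fay has the highest total.

Fay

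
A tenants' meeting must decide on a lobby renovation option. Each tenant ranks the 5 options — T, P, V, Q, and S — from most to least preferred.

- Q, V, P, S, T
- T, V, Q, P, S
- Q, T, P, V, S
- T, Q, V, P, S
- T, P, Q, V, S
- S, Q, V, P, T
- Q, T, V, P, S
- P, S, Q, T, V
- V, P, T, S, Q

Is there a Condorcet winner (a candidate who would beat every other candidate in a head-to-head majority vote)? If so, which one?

Q

Head-to-head results (9 voters total):
T vs P: T wins 5–4.
T vs V: T wins 6–3.
T vs Q: Q wins 5–4.
T vs S: T wins 6–3.
P vs V: V wins 6–3.
P vs Q: Q wins 6–3.
P vs S: P wins 8–1.
V vs Q: Q wins 7–2.
V vs S: V wins 7–2.
Q vs S: Q wins 6–3.
Q beats each rival — T (5–4), P (6–3), V (7–2), S (6–3) — so Q is the Condorcet winner.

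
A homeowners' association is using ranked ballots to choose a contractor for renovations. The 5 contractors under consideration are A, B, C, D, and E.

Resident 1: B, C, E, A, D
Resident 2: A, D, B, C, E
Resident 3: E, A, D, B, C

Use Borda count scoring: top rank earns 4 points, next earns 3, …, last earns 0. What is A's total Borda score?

Borda scores:
  A: 1 + 4 + 3 = 8
  B: 4 + 2 + 1 = 7
  C: 3 + 1 + 0 = 4
  D: 0 + 3 + 2 = 5
  E: 2 + 0 + 4 = 6

8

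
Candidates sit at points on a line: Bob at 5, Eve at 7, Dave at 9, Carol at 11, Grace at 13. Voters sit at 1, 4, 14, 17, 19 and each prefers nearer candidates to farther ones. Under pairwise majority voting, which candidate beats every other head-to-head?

Grace

With single-peaked preferences on a line, the Condorcet winner is the candidate closest to the median voter.
The median voter (position 14) is closest to Grace at 13.
Check: Grace vs Eve — voters closer to Grace: 3 of 5.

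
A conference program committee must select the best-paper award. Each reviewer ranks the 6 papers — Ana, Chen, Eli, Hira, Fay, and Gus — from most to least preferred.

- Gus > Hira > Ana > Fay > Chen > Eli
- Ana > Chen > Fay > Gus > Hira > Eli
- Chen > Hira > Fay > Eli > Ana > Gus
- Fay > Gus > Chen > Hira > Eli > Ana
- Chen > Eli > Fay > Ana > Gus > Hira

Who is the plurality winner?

Chen

First-place vote totals:
  Ana: 1
  Chen: 2
  Eli: 0
  Hira: 0
  Fay: 1
  Gus: 1
Chen has the most first-place votes.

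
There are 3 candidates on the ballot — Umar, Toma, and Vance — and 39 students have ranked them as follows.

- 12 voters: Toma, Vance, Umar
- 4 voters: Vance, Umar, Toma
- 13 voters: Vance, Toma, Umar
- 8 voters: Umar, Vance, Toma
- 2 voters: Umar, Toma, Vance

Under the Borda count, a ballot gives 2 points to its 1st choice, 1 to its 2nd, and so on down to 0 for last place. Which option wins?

Vance

Borda scores:
  Umar: 12·0 + 4·1 + 13·0 + 8·2 + 2·2 = 24
  Toma: 12·2 + 4·0 + 13·1 + 8·0 + 2·1 = 39
  Vance: 12·1 + 4·2 + 13·2 + 8·1 + 2·0 = 54
Vance has the highest total.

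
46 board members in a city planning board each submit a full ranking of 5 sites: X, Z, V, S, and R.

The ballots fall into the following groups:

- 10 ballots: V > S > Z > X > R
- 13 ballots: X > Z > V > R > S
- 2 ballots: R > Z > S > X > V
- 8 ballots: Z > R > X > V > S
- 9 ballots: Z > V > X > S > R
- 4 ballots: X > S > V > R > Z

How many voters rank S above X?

12

Ballots ranking S above X: 10+2 = 12.
Ballots ranking X above S: 13+8+9+4 = 34.
So 12 of 46 voters prefer S to X.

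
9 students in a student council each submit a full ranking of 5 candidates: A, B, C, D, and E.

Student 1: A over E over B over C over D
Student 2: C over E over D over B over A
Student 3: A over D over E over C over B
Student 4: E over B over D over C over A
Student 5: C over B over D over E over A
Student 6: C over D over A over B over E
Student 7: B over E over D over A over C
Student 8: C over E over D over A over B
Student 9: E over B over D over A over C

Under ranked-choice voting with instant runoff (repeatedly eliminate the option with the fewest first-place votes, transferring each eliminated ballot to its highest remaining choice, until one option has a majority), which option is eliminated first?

D

Round 1: C 4, A 2, E 2, B 1, D 0. D has the fewest and is eliminated.
Round 2: C 4, A 2, E 2, B 1. B has the fewest and is eliminated.
Round 3: C 4, E 3, A 2. A has the fewest and is eliminated.
Round 4: E 5, C 4. E has a majority.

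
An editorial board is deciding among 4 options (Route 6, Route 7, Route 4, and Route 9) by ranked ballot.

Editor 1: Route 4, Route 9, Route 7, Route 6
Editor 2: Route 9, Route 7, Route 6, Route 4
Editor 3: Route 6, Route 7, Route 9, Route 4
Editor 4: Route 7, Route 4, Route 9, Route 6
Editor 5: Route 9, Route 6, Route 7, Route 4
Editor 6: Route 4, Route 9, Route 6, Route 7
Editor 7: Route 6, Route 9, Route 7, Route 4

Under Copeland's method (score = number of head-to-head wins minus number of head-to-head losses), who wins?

Pairwise results:
  Route 6 vs Route 7: Route 6 wins 4–3.
  Route 6 vs Route 4: Route 6 wins 4–3.
  Route 6 vs Route 9: Route 9 wins 5–2.
  Route 7 vs Route 4: Route 7 wins 5–2.
  Route 7 vs Route 9: Route 9 wins 5–2.
  Route 4 vs Route 9: Route 9 wins 4–3.
Copeland scores (wins − losses):
  Route 6: 2 − 1 = 1
  Route 7: 1 − 2 = -1
  Route 4: 0 − 3 = -3
  Route 9: 3 − 0 = 3
Route 9 has the best Copeland score.

Route 9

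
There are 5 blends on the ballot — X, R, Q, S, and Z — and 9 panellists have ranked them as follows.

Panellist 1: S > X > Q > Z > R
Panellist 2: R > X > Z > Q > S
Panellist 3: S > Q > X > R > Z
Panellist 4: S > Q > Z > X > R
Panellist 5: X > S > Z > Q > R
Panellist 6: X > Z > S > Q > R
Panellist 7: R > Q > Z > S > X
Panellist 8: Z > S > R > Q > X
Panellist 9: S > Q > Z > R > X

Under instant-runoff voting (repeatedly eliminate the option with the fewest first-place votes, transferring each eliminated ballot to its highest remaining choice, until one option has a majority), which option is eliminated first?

Round 1: S 4, X 2, R 2, Z 1, Q 0. Q has the fewest and is eliminated.
Round 2: S 4, X 2, R 2, Z 1. Z has the fewest and is eliminated.
Round 3: S 5, X 2, R 2. S has a majority.

Q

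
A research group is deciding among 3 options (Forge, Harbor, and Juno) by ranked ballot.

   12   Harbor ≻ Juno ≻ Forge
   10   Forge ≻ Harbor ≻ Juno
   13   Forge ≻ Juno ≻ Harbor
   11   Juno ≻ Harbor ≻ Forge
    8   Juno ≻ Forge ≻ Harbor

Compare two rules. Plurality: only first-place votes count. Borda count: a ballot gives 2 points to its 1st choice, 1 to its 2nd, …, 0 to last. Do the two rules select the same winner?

Plurality first-place counts: Forge 23, Harbor 12, Juno 19 → Forge.
Borda totals: Forge 54, Harbor 45, Juno 63 → Juno.
The two rules disagree: plurality picks Forge, Borda picks Juno.

No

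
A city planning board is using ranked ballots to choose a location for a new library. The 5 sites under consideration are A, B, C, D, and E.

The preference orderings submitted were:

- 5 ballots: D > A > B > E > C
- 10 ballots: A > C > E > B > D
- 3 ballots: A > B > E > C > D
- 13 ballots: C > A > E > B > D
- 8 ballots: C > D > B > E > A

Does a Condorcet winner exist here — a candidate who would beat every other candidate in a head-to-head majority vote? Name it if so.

C

Head-to-head results (39 voters total):
A vs B: A wins 31–8.
A vs C: C wins 21–18.
A vs D: A wins 26–13.
A vs E: A wins 31–8.
B vs C: C wins 31–8.
B vs D: B wins 26–13.
B vs E: E wins 23–16.
C vs D: C wins 34–5.
C vs E: C wins 31–8.
D vs E: E wins 26–13.
C beats each rival — A (21–18), B (31–8), D (34–5), E (31–8) — so C is the Condorcet winner.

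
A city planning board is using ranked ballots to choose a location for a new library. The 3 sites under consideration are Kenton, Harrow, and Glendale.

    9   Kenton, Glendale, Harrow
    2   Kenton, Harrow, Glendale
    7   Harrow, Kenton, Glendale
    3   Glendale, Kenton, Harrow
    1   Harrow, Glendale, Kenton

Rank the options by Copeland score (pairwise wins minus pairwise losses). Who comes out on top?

Kenton

Pairwise results:
  Kenton vs Harrow: Kenton wins 14–8.
  Kenton vs Glendale: Kenton wins 18–4.
  Harrow vs Glendale: Glendale wins 12–10.
Copeland scores (wins − losses):
  Kenton: 2 − 0 = 2
  Harrow: 0 − 2 = -2
  Glendale: 1 − 1 = 0
Kenton has the best Copeland score.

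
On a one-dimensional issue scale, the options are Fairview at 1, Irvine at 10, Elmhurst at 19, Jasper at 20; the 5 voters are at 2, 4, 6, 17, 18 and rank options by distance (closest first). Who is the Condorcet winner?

With single-peaked preferences on a line, the Condorcet winner is the candidate closest to the median voter.
The median voter (position 6) is closest to Irvine at 10.
Check: Irvine vs Fairview — voters closer to Irvine: 3 of 5.

Irvine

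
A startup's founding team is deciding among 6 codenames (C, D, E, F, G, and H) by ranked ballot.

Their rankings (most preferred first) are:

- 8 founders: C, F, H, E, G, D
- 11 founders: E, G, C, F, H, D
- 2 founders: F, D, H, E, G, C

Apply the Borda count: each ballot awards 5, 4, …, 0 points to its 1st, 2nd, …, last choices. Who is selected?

E

Borda scores:
  C: 8·5 + 11·3 + 2·0 = 73
  D: 8·0 + 11·0 + 2·4 = 8
  E: 8·2 + 11·5 + 2·2 = 75
  F: 8·4 + 11·2 + 2·5 = 64
  G: 8·1 + 11·4 + 2·1 = 54
  H: 8·3 + 11·1 + 2·3 = 41
E has the highest total.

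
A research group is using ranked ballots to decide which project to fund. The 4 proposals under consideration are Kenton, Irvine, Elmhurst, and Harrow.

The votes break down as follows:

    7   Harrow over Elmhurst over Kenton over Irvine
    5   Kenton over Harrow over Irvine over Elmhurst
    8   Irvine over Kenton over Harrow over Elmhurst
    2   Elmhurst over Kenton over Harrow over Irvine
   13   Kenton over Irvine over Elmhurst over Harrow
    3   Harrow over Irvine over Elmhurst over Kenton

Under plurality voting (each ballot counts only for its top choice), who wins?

Kenton

First-place vote totals:
  Kenton: 18
  Irvine: 8
  Elmhurst: 2
  Harrow: 10
Kenton has the most first-place votes.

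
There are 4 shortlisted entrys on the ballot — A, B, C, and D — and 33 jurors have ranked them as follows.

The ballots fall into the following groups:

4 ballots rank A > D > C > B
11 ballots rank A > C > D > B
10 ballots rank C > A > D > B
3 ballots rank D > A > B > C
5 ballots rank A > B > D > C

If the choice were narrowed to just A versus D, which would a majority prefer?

A

Ballots ranking A above D: 4+11+10+5 = 30.
Ballots ranking D above A: 3.
A wins the head-to-head, 30–3.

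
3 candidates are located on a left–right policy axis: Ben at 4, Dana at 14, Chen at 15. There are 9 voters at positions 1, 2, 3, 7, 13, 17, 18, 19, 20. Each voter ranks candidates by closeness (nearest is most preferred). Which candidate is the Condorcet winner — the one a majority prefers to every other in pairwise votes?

With single-peaked preferences on a line, the Condorcet winner is the candidate closest to the median voter.
The median voter (position 13) is closest to Dana at 14.
Check: Dana vs Chen — voters closer to Dana: 5 of 9.

Dana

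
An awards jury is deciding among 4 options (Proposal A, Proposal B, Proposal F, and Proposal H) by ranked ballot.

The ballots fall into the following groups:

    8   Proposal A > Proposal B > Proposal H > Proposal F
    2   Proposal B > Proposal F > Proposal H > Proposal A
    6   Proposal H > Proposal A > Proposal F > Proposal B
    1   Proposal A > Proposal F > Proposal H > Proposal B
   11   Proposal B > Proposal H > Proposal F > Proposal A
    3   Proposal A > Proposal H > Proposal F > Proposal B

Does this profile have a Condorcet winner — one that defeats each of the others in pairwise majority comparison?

Head-to-head results (31 voters total):
Proposal A vs Proposal B: Proposal A wins 18–13.
Proposal A vs Proposal F: Proposal A wins 18–13.
Proposal A vs Proposal H: Proposal H wins 19–12.
Proposal B vs Proposal F: Proposal B wins 21–10.
Proposal B vs Proposal H: Proposal B wins 21–10.
Proposal F vs Proposal H: Proposal H wins 28–3.
No candidate beats all others: Proposal A beats Proposal B beats Proposal H beats Proposal A, a majority cycle.

No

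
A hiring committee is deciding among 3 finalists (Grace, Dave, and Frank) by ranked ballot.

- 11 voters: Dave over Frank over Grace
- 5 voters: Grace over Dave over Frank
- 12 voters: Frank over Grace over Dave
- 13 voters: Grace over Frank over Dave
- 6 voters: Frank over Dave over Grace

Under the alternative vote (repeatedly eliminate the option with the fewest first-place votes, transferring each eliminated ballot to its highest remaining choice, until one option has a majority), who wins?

Frank

Round 1: Grace 18, Frank 18, Dave 11. Dave has the fewest and is eliminated.
Round 2: Frank 29, Grace 18. Frank has a majority.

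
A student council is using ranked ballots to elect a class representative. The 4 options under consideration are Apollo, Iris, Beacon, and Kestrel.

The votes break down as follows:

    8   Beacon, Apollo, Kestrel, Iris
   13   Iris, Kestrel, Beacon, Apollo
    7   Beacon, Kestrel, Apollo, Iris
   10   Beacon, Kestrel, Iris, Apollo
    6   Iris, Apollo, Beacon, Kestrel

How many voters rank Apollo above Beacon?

6

Ballots ranking Apollo above Beacon: 6.
Ballots ranking Beacon above Apollo: 8+13+7+10 = 38.
So 6 of 44 voters prefer Apollo to Beacon.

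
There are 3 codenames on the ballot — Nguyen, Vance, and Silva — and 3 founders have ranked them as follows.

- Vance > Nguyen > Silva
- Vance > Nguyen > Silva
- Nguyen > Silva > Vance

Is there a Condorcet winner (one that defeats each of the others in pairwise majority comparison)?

Head-to-head results (3 voters total):
Nguyen vs Vance: Vance wins 2–1.
Nguyen vs Silva: Nguyen wins 3–0.
Vance vs Silva: Vance wins 2–1.
Vance beats each rival — Nguyen (2–1), Silva (2–1) — so Vance is the Condorcet winner.

Yes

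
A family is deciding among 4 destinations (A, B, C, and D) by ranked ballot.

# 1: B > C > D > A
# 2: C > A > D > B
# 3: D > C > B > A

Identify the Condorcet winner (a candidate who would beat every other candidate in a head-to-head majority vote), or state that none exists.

C

Head-to-head results (3 voters total):
A vs B: B wins 2–1.
A vs C: C wins 3–0.
A vs D: D wins 2–1.
B vs C: C wins 2–1.
B vs D: D wins 2–1.
C vs D: C wins 2–1.
C beats each rival — A (3–0), B (2–1), D (2–1) — so C is the Condorcet winner.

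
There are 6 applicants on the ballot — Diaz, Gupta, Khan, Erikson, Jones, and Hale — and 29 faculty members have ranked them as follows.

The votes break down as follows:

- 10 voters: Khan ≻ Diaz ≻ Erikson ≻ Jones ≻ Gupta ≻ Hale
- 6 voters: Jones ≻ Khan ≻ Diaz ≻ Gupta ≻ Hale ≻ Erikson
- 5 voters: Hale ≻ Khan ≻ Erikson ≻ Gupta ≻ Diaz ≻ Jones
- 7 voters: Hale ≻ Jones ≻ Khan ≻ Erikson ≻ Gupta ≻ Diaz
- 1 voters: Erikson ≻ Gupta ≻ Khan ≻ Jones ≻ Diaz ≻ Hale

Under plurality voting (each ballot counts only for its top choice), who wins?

Hale

First-place vote totals:
  Diaz: 0
  Gupta: 0
  Khan: 10
  Erikson: 1
  Jones: 6
  Hale: 12
Hale has the most first-place votes.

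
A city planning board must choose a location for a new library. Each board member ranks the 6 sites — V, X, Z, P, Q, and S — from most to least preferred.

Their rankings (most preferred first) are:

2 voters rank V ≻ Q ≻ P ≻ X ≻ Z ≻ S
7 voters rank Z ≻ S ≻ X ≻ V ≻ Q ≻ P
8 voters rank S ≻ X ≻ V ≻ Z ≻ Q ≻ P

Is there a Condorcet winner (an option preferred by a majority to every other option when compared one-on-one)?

No

Head-to-head results (17 voters total):
V vs X: X wins 15–2.
V vs Z: V wins 10–7.
V vs P: V wins 17–0.
V vs Q: V wins 17–0.
V vs S: S wins 15–2.
X vs Z: X wins 10–7.
X vs P: X wins 15–2.
X vs Q: X wins 15–2.
X vs S: S wins 15–2.
Z vs P: Z wins 15–2.
Z vs Q: Z wins 15–2.
Z vs S: Z wins 9–8.
P vs Q: Q wins 17–0.
P vs S: S wins 15–2.
Q vs S: S wins 15–2.
No candidate beats all others: V beats Z beats S beats V, a majority cycle.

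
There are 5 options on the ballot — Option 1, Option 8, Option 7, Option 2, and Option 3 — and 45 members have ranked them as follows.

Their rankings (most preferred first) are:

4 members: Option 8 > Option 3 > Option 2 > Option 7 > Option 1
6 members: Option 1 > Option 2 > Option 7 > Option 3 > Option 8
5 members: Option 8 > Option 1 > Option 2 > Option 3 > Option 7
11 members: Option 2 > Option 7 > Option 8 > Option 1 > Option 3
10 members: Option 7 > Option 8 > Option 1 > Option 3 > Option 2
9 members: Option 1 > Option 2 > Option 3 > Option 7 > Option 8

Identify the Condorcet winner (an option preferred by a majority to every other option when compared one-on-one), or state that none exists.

Head-to-head results (45 voters total):
Option 1 vs Option 8: Option 8 wins 30–15.
Option 1 vs Option 7: Option 7 wins 25–20.
Option 1 vs Option 2: Option 1 wins 30–15.
Option 1 vs Option 3: Option 1 wins 41–4.
Option 8 vs Option 7: Option 7 wins 36–9.
Option 8 vs Option 2: Option 2 wins 26–19.
Option 8 vs Option 3: Option 8 wins 30–15.
Option 7 vs Option 2: Option 2 wins 35–10.
Option 7 vs Option 3: Option 7 wins 27–18.
Option 2 vs Option 3: Option 2 wins 31–14.
No candidate beats all others: Option 1 beats Option 2 beats Option 8 beats Option 1, a majority cycle.

No Condorcet winner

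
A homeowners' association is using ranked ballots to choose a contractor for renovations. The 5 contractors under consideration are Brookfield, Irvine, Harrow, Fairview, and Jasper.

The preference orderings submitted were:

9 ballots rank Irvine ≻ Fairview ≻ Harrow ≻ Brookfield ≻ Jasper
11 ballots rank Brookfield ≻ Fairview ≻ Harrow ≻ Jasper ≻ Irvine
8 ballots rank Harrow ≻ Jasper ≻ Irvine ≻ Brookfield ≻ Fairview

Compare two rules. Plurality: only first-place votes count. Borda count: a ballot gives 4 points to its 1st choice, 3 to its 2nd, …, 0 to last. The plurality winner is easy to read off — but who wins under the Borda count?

Harrow

Plurality first-place counts: Brookfield 11, Irvine 9, Harrow 8, Fairview 0, Jasper 0 → Brookfield.
Borda totals: Brookfield 61, Irvine 52, Harrow 72, Fairview 60, Jasper 35 → Harrow.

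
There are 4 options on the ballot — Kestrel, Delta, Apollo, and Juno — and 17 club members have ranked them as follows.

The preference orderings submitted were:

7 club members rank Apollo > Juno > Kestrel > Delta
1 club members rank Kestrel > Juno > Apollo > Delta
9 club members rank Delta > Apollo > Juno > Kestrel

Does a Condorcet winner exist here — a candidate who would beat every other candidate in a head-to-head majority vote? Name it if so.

Head-to-head results (17 voters total):
Kestrel vs Delta: Delta wins 9–8.
Kestrel vs Apollo: Apollo wins 16–1.
Kestrel vs Juno: Juno wins 16–1.
Delta vs Apollo: Delta wins 9–8.
Delta vs Juno: Delta wins 9–8.
Apollo vs Juno: Apollo wins 16–1.
Delta beats each rival — Kestrel (9–8), Apollo (9–8), Juno (9–8) — so Delta is the Condorcet winner.

Delta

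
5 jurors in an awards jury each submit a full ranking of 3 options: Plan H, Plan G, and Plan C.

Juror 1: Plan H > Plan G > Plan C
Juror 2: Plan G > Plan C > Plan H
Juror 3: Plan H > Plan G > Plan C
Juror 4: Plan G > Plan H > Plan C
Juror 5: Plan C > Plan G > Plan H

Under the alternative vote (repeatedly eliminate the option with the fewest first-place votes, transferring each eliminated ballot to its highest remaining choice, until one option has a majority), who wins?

Plan G

Round 1: Plan H 2, Plan G 2, Plan C 1. Plan C has the fewest and is eliminated.
Round 2: Plan G 3, Plan H 2. Plan G has a majority.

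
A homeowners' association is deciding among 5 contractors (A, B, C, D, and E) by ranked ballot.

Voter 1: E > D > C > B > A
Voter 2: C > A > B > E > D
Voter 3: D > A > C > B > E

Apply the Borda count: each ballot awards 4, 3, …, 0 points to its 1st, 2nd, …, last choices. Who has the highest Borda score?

C

Borda scores:
  A: 0 + 3 + 3 = 6
  B: 1 + 2 + 1 = 4
  C: 2 + 4 + 2 = 8
  D: 3 + 0 + 4 = 7
  E: 4 + 1 + 0 = 5
C has the highest total.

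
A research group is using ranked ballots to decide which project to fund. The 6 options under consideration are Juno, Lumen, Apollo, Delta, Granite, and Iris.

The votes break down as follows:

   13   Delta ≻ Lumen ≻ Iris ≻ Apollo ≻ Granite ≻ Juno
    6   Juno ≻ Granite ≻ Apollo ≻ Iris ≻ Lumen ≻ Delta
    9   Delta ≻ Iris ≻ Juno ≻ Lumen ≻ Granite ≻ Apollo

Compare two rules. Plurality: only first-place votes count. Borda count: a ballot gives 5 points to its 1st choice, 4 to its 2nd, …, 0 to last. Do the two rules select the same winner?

Plurality first-place counts: Juno 6, Lumen 0, Apollo 0, Delta 22, Granite 0, Iris 0 → Delta.
Borda totals: Juno 57, Lumen 76, Apollo 44, Delta 110, Granite 46, Iris 87 → Delta.
The two rules agree on Delta.

Yes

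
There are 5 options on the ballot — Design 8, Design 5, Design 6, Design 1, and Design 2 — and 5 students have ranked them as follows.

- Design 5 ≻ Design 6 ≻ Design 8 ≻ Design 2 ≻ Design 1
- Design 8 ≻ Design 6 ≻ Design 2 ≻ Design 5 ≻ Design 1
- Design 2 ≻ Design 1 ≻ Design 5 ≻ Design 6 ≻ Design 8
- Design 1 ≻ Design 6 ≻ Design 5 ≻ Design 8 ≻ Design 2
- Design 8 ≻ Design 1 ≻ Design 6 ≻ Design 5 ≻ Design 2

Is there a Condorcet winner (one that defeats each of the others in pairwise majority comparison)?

No

Head-to-head results (5 voters total):
Design 8 vs Design 5: Design 5 wins 3–2.
Design 8 vs Design 6: Design 6 wins 3–2.
Design 8 vs Design 1: Design 8 wins 3–2.
Design 8 vs Design 2: Design 8 wins 4–1.
Design 5 vs Design 6: Design 6 wins 3–2.
Design 5 vs Design 1: Design 1 wins 3–2.
Design 5 vs Design 2: Design 5 wins 3–2.
Design 6 vs Design 1: Design 1 wins 3–2.
Design 6 vs Design 2: Design 6 wins 4–1.
Design 1 vs Design 2: Design 2 wins 3–2.
No candidate beats all others: Design 8 beats Design 1 beats Design 5 beats Design 8, a majority cycle.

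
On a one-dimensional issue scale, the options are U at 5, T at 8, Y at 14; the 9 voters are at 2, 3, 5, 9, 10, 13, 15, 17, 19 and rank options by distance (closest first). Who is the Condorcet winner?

T

With single-peaked preferences on a line, the Condorcet winner is the candidate closest to the median voter.
The median voter (position 10) is closest to T at 8.
Check: T vs Y — voters closer to T: 5 of 9.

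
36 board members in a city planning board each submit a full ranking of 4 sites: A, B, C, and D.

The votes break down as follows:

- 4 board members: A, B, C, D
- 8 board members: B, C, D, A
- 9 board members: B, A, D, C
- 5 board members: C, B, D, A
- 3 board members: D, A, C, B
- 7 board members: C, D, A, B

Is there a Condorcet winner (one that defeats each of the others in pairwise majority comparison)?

Yes

Head-to-head results (36 voters total):
A vs B: B wins 22–14.
A vs C: C wins 20–16.
A vs D: D wins 23–13.
B vs C: B wins 21–15.
B vs D: B wins 26–10.
C vs D: C wins 24–12.
B beats each rival — A (22–14), C (21–15), D (26–10) — so B is the Condorcet winner.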